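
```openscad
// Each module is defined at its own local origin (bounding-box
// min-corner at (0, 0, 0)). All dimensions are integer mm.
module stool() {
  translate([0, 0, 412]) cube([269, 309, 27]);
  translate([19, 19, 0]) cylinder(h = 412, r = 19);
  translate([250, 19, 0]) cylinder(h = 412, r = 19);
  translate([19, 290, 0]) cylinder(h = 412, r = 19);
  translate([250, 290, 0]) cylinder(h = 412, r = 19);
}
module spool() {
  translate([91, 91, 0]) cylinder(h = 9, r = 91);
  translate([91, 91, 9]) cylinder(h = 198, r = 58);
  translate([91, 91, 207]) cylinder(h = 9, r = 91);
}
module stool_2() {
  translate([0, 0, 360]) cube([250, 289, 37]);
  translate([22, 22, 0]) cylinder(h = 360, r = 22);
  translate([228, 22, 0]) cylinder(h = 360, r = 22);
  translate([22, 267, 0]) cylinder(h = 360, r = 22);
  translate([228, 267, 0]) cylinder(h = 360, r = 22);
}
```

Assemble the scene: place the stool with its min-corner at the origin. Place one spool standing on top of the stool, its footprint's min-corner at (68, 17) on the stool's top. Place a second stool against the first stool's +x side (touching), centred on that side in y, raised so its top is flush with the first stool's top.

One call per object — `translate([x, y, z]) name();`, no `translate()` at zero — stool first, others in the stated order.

stool();
translate([68, 17, 439]) spool();
translate([269, 10, 42]) stool_2();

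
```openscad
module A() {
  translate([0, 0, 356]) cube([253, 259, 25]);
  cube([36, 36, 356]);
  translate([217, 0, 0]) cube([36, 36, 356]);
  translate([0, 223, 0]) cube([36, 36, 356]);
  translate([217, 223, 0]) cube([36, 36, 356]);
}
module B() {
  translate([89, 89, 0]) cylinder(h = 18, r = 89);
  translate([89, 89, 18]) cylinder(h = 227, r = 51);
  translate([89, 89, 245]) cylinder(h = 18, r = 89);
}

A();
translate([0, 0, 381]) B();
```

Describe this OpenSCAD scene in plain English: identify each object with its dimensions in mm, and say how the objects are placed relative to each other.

A is a four-legged stool. The seat is 253×259 mm, 25 mm thick, top at z = 381 mm. It stands on four square legs, each 36×36 mm in cross-section, from z = 0 to the seat underside, each flush with a corner of the seat.

B is a spool: two coaxial disc flanges of radius 89 mm and thickness 18 mm, joined by a core cylinder of radius 51 mm and height 227 mm. The lower flange rests on z = 0 and the three cylinders share a vertical axis.

The spool is on top of the stool.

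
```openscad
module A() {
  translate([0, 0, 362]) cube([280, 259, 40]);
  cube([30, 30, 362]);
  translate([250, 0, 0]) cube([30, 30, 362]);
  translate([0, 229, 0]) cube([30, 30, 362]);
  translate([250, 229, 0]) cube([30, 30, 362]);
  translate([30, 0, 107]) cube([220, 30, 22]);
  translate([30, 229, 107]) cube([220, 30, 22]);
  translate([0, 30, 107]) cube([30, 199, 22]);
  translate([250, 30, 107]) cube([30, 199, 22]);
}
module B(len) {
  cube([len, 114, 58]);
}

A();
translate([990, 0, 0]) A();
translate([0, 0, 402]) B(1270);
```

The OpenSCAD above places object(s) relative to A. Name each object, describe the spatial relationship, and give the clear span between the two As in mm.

Second stool starts at x = 990; first ends at x = 280; clear span = 990 − 280 = 710 mm.

A is a stool. B is a beam. A beam spans the tops of two stools. The clear span between the two stools is 710 mm.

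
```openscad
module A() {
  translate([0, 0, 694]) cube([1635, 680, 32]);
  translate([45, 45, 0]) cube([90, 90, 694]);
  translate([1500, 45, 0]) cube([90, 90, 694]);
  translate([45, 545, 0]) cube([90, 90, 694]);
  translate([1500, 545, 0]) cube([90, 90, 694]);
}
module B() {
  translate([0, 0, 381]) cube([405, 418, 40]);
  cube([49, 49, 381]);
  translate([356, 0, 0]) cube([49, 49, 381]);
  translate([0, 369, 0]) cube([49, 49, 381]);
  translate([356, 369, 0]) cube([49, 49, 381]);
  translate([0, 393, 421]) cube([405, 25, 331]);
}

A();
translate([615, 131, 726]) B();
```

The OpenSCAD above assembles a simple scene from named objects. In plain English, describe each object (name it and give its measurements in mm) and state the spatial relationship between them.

A is a rectangular dining table. The top is 1635×680×32 mm with its upper surface at z = 726 mm. It stands on four 90×90 mm square legs, each inset 45 mm from the nearest pair of top edges, running from the floor to the underside of the top.

B is a chair: 405×418 mm seat, 40 mm thick, top at z = 421 mm, on four 49 mm square corner legs flush with the seat edges. A 25 mm thick backrest slab spans the full seat width, extending 331 mm above the seat top, its back face flush with the seat's +y edge.

The chair is on top of the table, centred.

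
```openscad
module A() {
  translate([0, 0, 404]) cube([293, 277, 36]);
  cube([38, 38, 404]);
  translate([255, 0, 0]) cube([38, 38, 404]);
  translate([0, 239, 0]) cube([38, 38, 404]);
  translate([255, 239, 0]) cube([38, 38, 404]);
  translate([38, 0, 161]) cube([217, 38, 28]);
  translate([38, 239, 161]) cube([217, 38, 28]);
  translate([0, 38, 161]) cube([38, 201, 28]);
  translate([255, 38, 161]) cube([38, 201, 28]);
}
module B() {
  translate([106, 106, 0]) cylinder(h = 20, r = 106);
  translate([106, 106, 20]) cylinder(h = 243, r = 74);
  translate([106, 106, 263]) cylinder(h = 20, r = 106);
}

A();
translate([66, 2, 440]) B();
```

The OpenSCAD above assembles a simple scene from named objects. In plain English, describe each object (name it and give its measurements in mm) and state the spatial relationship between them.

A is a four-legged stool. The seat is 293×277 mm, 36 mm thick, top at z = 440 mm. It stands on four square legs, each 38×38 mm in cross-section, from z = 0 to the seat underside, each flush with a corner of the seat. Four stretchers, 38 mm wide and 28 mm tall, connect adjacent legs with their undersides at z = 161 mm, each running between the inner faces of the legs it joins and aligned with the legs' outer faces on the other axis.

B is a spool: two coaxial disc flanges of radius 106 mm and thickness 20 mm, joined by a core cylinder of radius 74 mm and height 243 mm. The lower flange rests on z = 0 and the three cylinders share a vertical axis.

The spool is on top of the stool.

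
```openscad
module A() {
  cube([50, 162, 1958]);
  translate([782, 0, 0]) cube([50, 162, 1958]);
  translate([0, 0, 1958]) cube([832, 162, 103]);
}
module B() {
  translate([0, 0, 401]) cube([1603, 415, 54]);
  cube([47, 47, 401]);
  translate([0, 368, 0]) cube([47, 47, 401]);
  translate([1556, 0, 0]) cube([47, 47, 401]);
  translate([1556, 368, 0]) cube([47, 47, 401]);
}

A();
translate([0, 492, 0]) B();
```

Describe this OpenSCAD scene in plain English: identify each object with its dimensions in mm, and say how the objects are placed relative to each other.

A is a rectangular door frame: two vertical jambs of 50×162 mm section, 1958 mm tall, with a clear opening 732 mm wide between their inner faces. A header 103 mm tall and 162 mm deep lies on top of the jambs and spans the full outside width.

B is a bench: a 1603×415 mm seat slab, 54 mm thick, top at z = 455 mm, on four 47×47 mm square legs flush with the seat corners and standing on z = 0.

The bench is on the floor beside the door frame on its +y side.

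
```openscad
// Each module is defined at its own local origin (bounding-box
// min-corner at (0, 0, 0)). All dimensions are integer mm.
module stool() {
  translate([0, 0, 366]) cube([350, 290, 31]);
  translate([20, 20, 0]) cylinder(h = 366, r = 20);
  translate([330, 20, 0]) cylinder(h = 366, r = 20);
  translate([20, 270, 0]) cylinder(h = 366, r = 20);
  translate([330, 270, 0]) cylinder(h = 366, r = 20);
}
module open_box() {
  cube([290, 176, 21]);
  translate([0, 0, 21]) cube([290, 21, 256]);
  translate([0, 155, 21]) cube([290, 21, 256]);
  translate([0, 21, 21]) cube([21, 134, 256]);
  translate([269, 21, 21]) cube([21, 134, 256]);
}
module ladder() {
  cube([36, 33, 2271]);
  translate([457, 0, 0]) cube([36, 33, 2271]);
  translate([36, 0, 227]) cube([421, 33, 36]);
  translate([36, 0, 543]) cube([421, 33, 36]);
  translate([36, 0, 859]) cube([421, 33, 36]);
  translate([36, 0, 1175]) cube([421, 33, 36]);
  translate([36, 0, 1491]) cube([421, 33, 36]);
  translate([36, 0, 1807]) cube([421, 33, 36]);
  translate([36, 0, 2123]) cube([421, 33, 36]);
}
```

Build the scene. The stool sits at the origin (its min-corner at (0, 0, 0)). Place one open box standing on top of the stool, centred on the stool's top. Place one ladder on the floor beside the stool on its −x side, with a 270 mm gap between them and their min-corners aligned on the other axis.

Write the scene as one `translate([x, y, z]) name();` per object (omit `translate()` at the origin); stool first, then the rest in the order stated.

stool();
translate([30, 57, 397]) open_box();
translate([-763, 0, 0]) ladder();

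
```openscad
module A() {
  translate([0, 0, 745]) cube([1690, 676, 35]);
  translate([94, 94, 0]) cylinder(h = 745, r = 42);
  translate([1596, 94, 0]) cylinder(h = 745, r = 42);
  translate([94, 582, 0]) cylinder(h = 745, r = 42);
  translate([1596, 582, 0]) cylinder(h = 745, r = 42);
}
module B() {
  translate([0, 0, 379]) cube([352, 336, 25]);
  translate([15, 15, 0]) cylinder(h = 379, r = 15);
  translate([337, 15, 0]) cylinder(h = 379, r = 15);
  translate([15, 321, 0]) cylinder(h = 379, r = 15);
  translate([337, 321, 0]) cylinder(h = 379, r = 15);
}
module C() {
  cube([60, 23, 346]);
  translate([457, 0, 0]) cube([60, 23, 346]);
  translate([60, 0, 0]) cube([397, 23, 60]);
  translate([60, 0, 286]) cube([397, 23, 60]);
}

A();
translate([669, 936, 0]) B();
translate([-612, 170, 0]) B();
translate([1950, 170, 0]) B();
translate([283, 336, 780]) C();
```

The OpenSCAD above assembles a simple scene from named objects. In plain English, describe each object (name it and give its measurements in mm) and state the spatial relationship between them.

A is a table: top 1690 mm (x) × 676 mm (y), 35 mm thick, upper face at z = 780 mm, on four round legs of 84 mm diameter, each leg's bounding box inset 52 mm from the nearest pair of top edges, running from z = 0 to the bottom of the top.

B is a simple wooden stool: a rectangular seat 352 mm (x) by 336 mm (y), 25 mm thick, top face at z = 404 mm, on four round legs, each 30 mm in diameter. The legs rest on z = 0, each leg's axis is inset half a diameter from the nearest pair of seat edges (so the leg's bounding box is flush with the corner).

C is a picture frame with a 397×226 mm rectangular opening (x by z) and a uniform 60 mm border on every side. Frame depth is 23 mm along y. It is built from two vertical stiles running the full outside height and two horizontal rails spanning the gap between the stiles.

Three stools sit around the table at the +y, −x, +x sides. The picture frame is on top of the table.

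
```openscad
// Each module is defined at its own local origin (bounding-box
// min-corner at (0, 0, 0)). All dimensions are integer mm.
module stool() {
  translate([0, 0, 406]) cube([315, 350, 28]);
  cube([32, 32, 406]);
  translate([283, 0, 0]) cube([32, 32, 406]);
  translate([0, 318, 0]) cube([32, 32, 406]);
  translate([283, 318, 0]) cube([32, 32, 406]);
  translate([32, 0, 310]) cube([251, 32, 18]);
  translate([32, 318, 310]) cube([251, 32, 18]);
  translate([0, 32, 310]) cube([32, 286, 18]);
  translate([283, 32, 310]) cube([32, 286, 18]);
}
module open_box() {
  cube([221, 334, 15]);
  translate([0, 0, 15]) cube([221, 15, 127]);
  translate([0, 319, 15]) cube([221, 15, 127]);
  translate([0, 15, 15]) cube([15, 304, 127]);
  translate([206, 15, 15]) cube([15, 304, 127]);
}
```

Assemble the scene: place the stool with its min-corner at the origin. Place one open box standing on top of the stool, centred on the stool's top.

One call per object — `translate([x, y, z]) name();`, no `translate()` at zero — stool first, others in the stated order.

stool();
translate([47, 8, 434]) open_box();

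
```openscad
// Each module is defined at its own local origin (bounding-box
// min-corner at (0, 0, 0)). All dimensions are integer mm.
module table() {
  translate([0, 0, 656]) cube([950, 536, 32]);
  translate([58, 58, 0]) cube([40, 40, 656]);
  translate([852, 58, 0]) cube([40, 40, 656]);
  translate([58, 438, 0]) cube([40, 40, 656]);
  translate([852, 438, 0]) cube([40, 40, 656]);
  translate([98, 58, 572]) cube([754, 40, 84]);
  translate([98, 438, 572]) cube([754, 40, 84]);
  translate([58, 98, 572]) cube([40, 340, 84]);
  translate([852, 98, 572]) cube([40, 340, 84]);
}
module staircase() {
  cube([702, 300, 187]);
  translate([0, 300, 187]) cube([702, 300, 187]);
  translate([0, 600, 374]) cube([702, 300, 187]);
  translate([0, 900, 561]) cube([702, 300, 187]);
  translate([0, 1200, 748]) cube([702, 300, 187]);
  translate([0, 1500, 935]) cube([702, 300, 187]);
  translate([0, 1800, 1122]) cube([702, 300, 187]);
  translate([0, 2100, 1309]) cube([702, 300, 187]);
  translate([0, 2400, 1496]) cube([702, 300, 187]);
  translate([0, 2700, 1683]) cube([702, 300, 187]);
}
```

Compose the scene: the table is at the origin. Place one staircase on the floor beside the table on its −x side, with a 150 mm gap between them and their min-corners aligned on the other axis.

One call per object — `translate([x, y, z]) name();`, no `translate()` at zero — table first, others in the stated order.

table();
translate([-852, 0, 0]) staircase();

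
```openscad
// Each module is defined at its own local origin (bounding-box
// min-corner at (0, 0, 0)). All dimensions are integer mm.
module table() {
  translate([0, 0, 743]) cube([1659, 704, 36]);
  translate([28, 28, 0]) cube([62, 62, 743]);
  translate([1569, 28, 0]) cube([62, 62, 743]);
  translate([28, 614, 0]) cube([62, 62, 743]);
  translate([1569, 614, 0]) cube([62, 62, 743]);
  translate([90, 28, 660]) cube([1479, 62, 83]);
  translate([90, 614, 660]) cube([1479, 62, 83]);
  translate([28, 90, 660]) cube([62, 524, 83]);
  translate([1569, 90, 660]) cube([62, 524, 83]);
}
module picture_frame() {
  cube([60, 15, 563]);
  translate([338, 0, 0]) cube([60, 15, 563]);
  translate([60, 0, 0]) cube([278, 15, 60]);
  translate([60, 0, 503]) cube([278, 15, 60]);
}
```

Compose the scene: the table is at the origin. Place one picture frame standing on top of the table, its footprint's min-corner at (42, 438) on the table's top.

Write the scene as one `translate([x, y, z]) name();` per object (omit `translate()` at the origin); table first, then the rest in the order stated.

table();
translate([42, 438, 779]) picture_frame();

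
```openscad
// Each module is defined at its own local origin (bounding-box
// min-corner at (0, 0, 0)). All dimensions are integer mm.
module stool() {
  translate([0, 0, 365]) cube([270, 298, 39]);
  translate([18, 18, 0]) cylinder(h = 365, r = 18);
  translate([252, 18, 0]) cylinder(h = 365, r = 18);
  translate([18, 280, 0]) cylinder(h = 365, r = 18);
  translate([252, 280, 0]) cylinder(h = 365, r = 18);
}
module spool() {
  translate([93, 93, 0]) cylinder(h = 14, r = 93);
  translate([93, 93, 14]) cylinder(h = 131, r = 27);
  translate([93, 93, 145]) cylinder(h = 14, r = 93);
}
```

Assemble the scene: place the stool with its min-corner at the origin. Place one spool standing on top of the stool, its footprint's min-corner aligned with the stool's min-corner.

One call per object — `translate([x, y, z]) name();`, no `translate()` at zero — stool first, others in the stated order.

stool();
translate([0, 0, 404]) spool();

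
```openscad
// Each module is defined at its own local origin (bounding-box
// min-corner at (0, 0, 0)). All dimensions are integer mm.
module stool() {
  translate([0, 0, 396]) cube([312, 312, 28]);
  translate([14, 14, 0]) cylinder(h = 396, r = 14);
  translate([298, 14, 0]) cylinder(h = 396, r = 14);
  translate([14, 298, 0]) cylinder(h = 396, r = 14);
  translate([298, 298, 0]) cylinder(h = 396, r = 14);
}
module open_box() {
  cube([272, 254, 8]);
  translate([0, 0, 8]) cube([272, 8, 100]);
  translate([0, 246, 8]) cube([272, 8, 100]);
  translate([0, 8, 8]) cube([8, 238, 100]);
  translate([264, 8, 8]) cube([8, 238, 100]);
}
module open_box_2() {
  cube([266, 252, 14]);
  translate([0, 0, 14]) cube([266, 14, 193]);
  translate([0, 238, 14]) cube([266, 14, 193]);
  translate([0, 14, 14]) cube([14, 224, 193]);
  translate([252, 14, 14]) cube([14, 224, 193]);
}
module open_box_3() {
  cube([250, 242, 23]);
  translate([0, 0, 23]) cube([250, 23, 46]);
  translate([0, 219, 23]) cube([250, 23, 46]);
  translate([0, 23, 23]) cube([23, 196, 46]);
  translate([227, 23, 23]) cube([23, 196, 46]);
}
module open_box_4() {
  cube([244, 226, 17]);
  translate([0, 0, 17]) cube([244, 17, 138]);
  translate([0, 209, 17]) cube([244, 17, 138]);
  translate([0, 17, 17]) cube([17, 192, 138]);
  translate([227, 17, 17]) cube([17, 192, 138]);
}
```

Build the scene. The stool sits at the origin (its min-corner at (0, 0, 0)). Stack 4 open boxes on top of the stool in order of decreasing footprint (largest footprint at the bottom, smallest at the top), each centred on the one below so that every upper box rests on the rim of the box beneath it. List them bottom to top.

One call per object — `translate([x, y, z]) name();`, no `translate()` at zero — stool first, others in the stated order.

stool();
translate([20, 29, 424]) open_box();
translate([23, 30, 532]) open_box_2();
translate([31, 35, 739]) open_box_3();
translate([34, 43, 808]) open_box_4();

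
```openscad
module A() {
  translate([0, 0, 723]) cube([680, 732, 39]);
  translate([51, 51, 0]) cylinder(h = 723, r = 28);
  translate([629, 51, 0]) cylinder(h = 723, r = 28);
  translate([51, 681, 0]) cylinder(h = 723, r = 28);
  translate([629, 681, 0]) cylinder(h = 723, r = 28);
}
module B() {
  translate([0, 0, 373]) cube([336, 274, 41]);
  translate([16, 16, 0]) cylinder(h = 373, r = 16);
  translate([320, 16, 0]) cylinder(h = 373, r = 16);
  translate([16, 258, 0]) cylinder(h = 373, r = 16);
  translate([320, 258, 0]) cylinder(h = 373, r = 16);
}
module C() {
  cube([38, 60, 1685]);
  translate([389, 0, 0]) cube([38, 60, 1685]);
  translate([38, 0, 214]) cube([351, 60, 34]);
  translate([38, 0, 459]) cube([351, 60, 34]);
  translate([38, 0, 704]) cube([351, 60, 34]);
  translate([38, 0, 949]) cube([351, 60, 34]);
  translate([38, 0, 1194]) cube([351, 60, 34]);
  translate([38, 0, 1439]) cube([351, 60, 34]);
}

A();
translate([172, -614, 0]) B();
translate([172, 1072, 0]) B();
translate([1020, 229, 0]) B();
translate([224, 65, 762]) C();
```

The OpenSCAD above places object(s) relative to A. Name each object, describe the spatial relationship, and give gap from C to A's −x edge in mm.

A is a table. B is a stool. C is a ladder. Three stools sit around the table at the −y, +y, +x sides. The ladder is on top of the table. The gap from the ladder to the table's −x edge is 224 mm.

The ladder's min-x is at 224; the table's min-x is 0; gap = 224 mm.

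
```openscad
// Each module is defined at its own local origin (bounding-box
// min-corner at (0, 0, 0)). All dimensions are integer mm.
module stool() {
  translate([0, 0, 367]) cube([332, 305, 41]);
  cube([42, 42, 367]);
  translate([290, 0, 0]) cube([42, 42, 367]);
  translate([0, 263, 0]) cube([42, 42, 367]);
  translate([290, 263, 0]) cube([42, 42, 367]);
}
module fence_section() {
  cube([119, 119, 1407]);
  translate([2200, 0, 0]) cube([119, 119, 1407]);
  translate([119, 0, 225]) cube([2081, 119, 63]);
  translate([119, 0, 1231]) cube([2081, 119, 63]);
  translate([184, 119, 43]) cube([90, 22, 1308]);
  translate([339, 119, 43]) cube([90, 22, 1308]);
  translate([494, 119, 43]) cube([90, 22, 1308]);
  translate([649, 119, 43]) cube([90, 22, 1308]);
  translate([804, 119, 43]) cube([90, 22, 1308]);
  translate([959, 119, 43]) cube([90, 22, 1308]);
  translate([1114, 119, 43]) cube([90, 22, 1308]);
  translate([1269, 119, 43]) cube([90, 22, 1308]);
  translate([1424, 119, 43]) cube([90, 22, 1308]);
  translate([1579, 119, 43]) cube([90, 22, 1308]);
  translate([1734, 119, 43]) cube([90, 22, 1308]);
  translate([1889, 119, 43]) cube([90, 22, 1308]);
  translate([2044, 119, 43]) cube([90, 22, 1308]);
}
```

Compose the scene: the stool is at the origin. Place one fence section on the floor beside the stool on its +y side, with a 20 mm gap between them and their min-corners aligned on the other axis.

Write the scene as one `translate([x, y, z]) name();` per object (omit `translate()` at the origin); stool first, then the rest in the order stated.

stool();
translate([0, 325, 0]) fence_section();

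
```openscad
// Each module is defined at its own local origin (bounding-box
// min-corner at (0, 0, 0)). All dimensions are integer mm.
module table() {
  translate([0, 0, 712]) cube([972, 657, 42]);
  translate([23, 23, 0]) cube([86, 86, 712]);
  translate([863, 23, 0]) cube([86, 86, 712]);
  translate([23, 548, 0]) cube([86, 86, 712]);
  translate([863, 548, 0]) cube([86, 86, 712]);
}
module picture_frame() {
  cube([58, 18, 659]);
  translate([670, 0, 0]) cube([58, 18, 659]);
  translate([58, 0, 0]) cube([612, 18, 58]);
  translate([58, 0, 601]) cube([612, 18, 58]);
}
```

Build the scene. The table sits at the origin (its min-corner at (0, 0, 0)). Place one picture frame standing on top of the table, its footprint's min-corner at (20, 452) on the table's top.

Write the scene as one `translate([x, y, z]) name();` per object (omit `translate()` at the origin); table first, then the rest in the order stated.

table();
translate([20, 452, 754]) picture_frame();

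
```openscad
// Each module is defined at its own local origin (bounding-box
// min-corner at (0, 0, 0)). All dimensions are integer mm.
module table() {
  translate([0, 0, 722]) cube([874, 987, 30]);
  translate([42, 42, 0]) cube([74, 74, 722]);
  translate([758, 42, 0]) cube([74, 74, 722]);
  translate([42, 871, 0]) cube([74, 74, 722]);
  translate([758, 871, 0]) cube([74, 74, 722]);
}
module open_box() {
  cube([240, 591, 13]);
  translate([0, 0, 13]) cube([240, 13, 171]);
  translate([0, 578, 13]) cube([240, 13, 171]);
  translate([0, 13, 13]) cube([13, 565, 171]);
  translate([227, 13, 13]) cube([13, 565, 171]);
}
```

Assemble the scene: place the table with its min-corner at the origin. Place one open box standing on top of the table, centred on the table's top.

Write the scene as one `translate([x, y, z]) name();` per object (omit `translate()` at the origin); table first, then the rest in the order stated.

table();
translate([317, 198, 752]) open_box();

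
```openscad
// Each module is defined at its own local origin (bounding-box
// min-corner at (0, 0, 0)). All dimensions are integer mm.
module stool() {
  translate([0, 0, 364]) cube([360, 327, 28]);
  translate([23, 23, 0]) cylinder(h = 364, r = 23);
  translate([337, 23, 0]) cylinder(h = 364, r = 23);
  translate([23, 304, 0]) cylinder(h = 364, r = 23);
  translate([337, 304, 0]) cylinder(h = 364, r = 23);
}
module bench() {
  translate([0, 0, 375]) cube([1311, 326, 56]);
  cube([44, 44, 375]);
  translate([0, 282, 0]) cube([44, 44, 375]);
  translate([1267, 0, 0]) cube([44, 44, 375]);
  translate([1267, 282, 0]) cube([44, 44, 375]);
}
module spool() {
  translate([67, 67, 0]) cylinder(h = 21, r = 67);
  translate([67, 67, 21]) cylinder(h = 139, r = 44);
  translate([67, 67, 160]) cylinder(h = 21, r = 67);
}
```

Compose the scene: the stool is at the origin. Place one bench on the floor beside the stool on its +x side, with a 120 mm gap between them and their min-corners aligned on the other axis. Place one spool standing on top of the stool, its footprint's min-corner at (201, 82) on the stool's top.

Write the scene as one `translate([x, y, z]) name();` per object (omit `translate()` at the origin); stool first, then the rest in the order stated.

stool();
translate([480, 0, 0]) bench();
translate([201, 82, 392]) spool();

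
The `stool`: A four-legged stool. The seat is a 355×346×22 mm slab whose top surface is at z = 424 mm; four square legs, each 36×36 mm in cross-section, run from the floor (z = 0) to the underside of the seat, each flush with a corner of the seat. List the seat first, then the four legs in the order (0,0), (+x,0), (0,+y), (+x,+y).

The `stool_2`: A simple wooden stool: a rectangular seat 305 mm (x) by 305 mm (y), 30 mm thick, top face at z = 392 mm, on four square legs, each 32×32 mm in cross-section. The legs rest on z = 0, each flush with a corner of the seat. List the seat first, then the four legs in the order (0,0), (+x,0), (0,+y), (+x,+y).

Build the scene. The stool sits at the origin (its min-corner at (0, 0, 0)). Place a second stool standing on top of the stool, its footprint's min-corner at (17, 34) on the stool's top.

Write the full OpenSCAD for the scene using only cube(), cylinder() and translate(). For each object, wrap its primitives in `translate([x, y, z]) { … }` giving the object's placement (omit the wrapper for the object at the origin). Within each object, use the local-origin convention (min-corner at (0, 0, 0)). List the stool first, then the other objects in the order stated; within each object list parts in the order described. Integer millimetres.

translate([0, 0, 402]) cube([355, 346, 22]);
cube([36, 36, 402]);
translate([319, 0, 0]) cube([36, 36, 402]);
translate([0, 310, 0]) cube([36, 36, 402]);
translate([319, 310, 0]) cube([36, 36, 402]);
translate([17, 34, 424]) {
  translate([0, 0, 362]) cube([305, 305, 30]);
  cube([32, 32, 362]);
  translate([273, 0, 0]) cube([32, 32, 362]);
  translate([0, 273, 0]) cube([32, 32, 362]);
  translate([273, 273, 0]) cube([32, 32, 362]);
}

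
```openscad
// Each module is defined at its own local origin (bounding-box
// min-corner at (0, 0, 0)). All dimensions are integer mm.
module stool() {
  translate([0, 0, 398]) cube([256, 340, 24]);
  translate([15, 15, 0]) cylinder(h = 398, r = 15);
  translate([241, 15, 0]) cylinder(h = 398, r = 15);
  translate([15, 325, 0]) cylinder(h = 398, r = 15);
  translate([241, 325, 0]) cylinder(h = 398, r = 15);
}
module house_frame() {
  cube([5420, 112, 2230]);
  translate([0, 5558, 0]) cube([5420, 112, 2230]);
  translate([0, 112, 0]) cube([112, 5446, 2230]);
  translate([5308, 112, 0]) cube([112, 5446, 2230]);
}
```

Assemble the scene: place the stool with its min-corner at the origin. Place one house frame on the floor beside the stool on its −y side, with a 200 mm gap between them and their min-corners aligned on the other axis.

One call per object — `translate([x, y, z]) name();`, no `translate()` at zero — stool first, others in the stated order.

stool();
translate([0, -5870, 0]) house_frame();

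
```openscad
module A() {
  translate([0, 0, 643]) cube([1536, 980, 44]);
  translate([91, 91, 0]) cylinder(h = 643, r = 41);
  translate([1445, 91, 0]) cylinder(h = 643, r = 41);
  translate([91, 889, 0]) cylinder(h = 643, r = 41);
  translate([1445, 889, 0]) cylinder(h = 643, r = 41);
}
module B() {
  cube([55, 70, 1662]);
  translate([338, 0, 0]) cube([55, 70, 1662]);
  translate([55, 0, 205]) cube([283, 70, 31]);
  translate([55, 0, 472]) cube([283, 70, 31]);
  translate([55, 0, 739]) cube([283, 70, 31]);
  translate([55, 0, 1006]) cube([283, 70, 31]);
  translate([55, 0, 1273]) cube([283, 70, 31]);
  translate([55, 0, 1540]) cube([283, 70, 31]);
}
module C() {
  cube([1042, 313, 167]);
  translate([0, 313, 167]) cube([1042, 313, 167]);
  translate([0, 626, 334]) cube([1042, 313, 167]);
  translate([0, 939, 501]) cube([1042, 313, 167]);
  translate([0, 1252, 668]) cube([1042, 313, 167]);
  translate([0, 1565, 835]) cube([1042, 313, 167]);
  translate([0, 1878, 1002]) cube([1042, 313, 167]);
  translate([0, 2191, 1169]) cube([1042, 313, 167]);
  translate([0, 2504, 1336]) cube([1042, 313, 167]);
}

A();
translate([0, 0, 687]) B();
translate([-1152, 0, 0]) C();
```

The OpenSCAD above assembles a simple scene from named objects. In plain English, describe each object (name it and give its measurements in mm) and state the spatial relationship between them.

A is a table: top 1536 mm (x) × 980 mm (y), 44 mm thick, upper face at z = 687 mm, on four round legs of 82 mm diameter, each leg's bounding box inset 50 mm from the nearest pair of top edges, running from z = 0 to the bottom of the top.

B is a straight ladder. Two 55×70 mm vertical rails, 1662 mm tall, stand 393 mm apart (outside-to-outside) with their front faces coplanar on the −y side. 6 rungs, each 70 mm deep and 31 mm tall, span between the inner faces of the rails, front faces flush with the rails. The lowest rung's underside is at z = 205 mm and rungs are spaced 267 mm apart (underside to underside).

C is a straight staircase of 9 solid steps. Each step is 1042 mm wide (x), 313 mm deep (y, the going) and 167 mm tall (the rise). The first step rests on the floor; each subsequent step sits one going further in +y and one rise higher in +z, directly behind and above the previous step with no overlap.

The ladder is on top of the table. The staircase is on the floor beside the table on its −x side.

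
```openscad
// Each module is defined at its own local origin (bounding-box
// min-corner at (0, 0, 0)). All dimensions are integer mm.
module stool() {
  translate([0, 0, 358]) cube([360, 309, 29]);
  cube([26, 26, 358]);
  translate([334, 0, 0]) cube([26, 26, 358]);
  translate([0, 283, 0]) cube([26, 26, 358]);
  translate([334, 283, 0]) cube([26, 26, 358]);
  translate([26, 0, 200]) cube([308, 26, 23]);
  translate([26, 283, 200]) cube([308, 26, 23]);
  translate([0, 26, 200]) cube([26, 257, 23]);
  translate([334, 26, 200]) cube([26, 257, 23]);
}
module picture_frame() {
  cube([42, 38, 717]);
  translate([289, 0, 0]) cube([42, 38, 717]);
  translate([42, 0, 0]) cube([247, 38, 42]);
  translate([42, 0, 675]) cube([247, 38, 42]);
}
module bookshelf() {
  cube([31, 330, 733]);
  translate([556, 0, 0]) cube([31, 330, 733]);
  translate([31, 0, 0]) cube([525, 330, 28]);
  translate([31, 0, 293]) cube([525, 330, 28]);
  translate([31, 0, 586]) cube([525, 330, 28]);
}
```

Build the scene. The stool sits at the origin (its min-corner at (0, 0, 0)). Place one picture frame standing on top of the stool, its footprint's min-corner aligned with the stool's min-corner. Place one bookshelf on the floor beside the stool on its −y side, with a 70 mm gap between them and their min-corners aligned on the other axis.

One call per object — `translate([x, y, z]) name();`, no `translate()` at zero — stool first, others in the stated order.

stool();
translate([0, 0, 387]) picture_frame();
translate([0, -400, 0]) bookshelf();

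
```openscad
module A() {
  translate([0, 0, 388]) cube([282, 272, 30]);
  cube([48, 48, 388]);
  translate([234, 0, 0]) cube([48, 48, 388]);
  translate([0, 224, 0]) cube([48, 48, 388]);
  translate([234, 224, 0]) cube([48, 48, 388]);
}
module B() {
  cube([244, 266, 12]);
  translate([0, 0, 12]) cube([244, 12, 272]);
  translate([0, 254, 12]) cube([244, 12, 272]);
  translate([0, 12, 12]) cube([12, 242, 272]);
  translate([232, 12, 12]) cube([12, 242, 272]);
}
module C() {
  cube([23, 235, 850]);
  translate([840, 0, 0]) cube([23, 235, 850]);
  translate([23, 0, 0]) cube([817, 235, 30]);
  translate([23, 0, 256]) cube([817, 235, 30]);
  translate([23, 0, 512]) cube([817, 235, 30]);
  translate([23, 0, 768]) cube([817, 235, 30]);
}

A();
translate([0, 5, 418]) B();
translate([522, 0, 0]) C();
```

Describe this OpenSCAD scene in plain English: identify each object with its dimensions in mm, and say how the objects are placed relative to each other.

A is a four-legged stool. The seat is a 282×272×30 mm slab whose top surface is at z = 418 mm; four square legs, each 48×48 mm in cross-section, run from the floor (z = 0) to the underside of the seat, each flush with a corner of the seat.

B is an open storage box with external size 244×266×284 mm and wall thickness 12 mm (the base is also 12 mm thick). The base covers the whole footprint; the four walls stand on the base, with the y-facing walls full-width and the x-facing walls fitting between their inner faces.

C is an open bookshelf. Two side panels, each 23 mm thick, 235 mm deep and 850 mm tall, stand 863 mm apart (outside-to-outside). Between them sit 4 shelves, each 30 mm thick and 235 mm deep, spanning the full gap between the sides. The bottom shelf rests on the floor (its underside at z = 0) and the clear gap between one shelf's top and the next shelf's underside is 226 mm.

The open box is on top of the stool. The bookshelf is on the floor beside the stool on its +x side.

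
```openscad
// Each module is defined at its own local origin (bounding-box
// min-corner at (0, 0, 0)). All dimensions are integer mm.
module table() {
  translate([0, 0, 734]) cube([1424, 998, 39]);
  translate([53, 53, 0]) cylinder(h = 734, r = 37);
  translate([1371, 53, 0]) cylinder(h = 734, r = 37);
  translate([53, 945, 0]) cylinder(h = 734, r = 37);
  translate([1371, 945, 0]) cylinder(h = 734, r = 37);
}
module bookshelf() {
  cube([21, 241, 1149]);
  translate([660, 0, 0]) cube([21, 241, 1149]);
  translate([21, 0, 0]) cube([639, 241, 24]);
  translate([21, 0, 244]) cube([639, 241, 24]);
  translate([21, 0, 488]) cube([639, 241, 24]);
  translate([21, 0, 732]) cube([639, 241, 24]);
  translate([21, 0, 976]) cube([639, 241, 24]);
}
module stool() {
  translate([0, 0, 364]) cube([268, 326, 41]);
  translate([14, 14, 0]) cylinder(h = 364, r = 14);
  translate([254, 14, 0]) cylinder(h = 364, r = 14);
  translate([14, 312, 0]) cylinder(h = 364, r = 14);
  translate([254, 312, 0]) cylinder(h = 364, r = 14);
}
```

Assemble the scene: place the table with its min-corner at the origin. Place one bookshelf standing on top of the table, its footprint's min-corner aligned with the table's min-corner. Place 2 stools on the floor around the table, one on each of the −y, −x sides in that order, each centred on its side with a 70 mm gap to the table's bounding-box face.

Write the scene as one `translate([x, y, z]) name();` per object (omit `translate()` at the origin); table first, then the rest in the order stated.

table();
translate([0, 0, 773]) bookshelf();
translate([578, -396, 0]) stool();
translate([-338, 336, 0]) stool();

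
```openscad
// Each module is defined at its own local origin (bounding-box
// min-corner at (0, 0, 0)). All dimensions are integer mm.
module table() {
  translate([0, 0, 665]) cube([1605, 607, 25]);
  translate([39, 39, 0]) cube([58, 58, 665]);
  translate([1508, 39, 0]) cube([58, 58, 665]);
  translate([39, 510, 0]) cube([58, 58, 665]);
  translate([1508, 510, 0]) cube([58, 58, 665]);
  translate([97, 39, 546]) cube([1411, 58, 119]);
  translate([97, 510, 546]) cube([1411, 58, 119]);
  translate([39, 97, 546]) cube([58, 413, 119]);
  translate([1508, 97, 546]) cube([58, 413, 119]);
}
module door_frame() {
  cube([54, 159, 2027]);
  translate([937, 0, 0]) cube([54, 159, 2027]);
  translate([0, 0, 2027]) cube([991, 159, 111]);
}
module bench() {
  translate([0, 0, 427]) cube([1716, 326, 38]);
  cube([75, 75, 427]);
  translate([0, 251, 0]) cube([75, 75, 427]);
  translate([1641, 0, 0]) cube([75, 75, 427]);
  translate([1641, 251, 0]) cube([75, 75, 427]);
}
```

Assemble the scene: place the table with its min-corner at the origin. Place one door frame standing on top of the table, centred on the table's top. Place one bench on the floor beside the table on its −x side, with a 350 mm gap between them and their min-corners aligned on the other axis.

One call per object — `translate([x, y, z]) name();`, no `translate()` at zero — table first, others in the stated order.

table();
translate([307, 224, 690]) door_frame();
translate([-2066, 0, 0]) bench();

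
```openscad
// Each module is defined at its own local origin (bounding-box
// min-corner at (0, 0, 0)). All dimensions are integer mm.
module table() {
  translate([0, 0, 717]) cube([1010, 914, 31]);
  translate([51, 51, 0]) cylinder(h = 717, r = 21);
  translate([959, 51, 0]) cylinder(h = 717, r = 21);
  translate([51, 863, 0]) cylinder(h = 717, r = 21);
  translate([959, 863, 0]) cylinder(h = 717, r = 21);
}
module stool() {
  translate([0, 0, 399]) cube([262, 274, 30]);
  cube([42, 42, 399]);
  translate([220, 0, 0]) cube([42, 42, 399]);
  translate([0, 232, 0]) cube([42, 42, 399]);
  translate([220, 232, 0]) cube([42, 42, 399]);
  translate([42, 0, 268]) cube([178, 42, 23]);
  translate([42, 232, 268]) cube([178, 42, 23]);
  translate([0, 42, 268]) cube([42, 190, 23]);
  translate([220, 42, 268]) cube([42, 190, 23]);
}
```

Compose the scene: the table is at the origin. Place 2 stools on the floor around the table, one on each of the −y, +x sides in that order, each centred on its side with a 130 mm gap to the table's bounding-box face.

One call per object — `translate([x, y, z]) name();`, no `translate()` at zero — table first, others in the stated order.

table();
translate([374, -404, 0]) stool();
translate([1140, 320, 0]) stool();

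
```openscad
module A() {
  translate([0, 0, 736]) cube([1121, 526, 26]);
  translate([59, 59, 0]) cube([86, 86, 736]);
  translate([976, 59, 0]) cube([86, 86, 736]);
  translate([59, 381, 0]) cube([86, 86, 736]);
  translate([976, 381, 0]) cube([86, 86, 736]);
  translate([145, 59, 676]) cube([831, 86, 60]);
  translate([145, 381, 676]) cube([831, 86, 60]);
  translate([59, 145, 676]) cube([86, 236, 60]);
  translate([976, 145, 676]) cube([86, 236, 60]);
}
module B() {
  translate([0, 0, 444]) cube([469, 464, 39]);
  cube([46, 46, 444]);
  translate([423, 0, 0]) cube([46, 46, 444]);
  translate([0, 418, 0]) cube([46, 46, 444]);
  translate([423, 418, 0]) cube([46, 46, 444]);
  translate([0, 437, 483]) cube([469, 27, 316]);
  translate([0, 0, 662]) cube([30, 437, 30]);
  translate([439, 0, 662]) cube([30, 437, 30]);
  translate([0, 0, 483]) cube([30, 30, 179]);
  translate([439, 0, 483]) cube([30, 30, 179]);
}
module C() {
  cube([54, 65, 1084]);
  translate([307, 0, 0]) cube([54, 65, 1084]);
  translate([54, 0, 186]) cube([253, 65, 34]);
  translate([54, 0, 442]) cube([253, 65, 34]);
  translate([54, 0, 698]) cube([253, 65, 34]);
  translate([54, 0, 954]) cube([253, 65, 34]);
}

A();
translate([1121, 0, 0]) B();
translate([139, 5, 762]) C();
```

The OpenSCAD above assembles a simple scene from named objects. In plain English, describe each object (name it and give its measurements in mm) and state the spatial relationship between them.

A is a table with a 1121×526 mm rectangular top, 26 mm thick, top surface at z = 762 mm, supported by four 86×86 mm square legs, each inset 59 mm from the nearest pair of top edges, running from the floor. Four apron rails, 86 mm thick and 60 mm tall, run between adjacent legs with their top edges flush with the underside of the top and their outer faces flush with the legs' outer faces.

B is a chair. The seat is a 469×464×39 mm slab with its top at z = 483 mm, on four 46×46 mm corner legs (flush with the seat edges, standing on z = 0). A flat backrest 27 mm thick, 316 mm tall, spans the full seat width and rises from the seat top along its +y edge, rear face flush with the rear of the seat. Two armrests of 30×30 mm section run along each side from the seat's front edge to the front of the backrest, top faces 209 mm above the seat top and outer faces flush with the seat's x-edges; a 30×30 mm post under the front of each armrest stands on the seat at the front corner.

C is a straight ladder. Two 54×65 mm vertical rails, 1084 mm tall, stand 361 mm apart (outside-to-outside) with their front faces coplanar on the −y side. 4 rungs, each 65 mm deep and 34 mm tall, span between the inner faces of the rails, front faces flush with the rails. The lowest rung's underside is at z = 186 mm and rungs are spaced 256 mm apart (underside to underside).

The chair is against the table's +x side, with their −y faces flush. The ladder is on top of the table.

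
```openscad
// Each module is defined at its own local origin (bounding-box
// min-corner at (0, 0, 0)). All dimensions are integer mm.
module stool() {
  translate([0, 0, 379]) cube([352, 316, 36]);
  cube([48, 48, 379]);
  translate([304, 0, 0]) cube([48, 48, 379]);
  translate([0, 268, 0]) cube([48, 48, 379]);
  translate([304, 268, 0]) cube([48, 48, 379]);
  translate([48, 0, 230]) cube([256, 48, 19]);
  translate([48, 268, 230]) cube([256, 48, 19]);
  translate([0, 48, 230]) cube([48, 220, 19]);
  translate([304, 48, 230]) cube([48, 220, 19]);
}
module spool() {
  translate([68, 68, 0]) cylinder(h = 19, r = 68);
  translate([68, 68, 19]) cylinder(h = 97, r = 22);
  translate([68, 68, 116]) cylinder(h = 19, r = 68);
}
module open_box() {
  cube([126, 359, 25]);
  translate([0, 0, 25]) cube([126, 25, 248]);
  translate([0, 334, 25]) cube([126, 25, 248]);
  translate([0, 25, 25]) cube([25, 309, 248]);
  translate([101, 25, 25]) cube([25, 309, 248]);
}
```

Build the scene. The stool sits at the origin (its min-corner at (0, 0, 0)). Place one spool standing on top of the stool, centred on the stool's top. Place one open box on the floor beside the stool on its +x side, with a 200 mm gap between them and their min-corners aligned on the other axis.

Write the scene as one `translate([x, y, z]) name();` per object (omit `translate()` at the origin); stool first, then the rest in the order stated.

stool();
translate([108, 90, 415]) spool();
translate([552, 0, 0]) open_box();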